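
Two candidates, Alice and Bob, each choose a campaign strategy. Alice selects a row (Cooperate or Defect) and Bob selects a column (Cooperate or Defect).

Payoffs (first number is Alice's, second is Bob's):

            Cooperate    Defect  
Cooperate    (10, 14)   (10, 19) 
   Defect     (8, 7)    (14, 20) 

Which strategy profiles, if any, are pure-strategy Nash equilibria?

(Defect, Defect)

(Cooperate, Cooperate): Bob prefers Defect (19 > 14) — not an equilibrium.
(Cooperate, Defect): Alice prefers Defect (14 > 10) — not an equilibrium.
(Defect, Cooperate): Alice prefers Cooperate (10 > 8); Bob prefers Defect (20 > 7) — not an equilibrium.
(Defect, Defect): Alice gets 14 ≥ 10 from Cooperate, and Bob gets 20 ≥ 7 from Cooperate — Nash equilibrium.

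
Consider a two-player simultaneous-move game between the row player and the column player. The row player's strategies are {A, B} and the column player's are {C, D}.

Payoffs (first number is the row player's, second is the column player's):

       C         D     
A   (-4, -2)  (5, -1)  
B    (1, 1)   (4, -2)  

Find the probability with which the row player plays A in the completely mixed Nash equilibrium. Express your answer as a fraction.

3/4

Let r be the probability that the row player plays A. In a completely mixed equilibrium, the column player must be indifferent between C and D.
The column player's expected payoff from C is −2r + (1−r); from D it is −r − 2(1−r).
Setting these equal: −3r + 1 = r − 2, so r = 3/4.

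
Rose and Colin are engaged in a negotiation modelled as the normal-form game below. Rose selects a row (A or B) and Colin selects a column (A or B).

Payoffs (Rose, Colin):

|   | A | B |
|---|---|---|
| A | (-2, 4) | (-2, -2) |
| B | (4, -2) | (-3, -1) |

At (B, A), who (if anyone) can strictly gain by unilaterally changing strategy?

Colin

Rose at (B, A) earns 4; deviating to A yields -2 — not better.
Colin earns -2; deviating to B yields -1 — a strict improvement.
Only Colin has a strictly profitable deviation.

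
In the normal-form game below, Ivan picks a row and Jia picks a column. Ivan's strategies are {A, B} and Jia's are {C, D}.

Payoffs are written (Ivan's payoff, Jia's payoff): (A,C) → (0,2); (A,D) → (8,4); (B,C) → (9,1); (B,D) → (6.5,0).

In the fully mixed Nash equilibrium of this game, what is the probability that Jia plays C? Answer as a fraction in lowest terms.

1/7

Let y be the probability that Jia plays C. In a completely mixed equilibrium, Ivan must be indifferent between A and B.
Ivan's expected payoff from A is 8(1−y); from B it is 9y + 6.5(1−y).
Setting these equal: −8y + 8 = 2.5y + 6.5, so y = 1/7.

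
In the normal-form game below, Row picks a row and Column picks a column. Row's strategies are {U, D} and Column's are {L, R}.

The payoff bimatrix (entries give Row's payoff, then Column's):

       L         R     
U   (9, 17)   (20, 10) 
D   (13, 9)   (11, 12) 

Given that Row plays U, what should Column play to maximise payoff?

Against U, Column earns 17 from L and 10 from R.
So L is the best response.

L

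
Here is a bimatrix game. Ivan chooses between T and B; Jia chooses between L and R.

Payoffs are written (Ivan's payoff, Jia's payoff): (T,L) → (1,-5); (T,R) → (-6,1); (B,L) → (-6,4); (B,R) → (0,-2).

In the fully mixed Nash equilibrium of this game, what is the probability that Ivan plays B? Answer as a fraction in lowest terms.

Let x be the probability that Ivan plays T. In a completely mixed equilibrium, Jia must be indifferent between L and R.
Jia's expected payoff from L is −5x + 4(1−x); from R it is x − 2(1−x).
Setting these equal: −9x + 4 = 3x − 2, so x = 1/2.
Therefore Ivan plays B with probability 1 − 1/2 = 1/2.

1/2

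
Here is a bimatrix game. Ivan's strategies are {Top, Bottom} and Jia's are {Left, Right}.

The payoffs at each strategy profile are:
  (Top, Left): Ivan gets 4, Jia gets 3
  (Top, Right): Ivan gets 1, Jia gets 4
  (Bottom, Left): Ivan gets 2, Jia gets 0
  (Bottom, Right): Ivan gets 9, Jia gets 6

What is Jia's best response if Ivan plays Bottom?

Against Bottom, Jia earns 0 from Left and 6 from Right.
So Right is the best response.

Right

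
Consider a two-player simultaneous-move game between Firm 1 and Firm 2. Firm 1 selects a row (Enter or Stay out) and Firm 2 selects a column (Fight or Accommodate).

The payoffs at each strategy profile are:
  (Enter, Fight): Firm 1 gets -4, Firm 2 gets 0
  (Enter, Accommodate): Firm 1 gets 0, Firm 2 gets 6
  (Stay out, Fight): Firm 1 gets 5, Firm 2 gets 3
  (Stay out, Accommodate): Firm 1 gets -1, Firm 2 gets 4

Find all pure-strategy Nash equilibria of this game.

(Enter, Accommodate)

(Enter, Fight): Firm 1 prefers Stay out (5 > -4); Firm 2 prefers Accommodate (6 > 0) — not an equilibrium.
(Enter, Accommodate): Firm 1 gets 0 ≥ -1 from Stay out, and Firm 2 gets 6 ≥ 0 from Fight — Nash equilibrium.
(Stay out, Fight): Firm 2 prefers Accommodate (4 > 3) — not an equilibrium.
(Stay out, Accommodate): Firm 1 prefers Enter (0 > -1) — not an equilibrium.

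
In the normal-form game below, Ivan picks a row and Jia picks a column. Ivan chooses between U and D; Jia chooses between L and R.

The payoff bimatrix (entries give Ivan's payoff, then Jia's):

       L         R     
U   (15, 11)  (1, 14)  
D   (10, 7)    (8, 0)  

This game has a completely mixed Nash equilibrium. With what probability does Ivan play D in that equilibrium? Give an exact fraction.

3/10

Let p be the probability that Ivan plays U. In a completely mixed equilibrium, Jia must be indifferent between L and R.
Jia's expected payoff from L is 11p + 7(1−p); from R it is 14p.
Setting these equal: 4p + 7 = 14p, so p = 7/10.
Therefore Ivan plays D with probability 1 − 7/10 = 3/10.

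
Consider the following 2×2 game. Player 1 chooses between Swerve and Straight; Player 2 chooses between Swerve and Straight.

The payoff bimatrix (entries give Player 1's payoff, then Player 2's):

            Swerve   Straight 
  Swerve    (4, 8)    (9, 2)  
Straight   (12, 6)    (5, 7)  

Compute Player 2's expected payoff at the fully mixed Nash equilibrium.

First find p, the probability Player 1 plays Swerve, from Player 2's indifference between Swerve and Straight: 8p + 6(1−p) = 2p + 7(1−p), giving p = 1/7.
Since Player 2 is indifferent in equilibrium, Player 2's expected payoff equals the payoff from either column against (1/7, 6/7). Using Swerve: 8(1/7) + 6(6/7) = 44/7.

44/7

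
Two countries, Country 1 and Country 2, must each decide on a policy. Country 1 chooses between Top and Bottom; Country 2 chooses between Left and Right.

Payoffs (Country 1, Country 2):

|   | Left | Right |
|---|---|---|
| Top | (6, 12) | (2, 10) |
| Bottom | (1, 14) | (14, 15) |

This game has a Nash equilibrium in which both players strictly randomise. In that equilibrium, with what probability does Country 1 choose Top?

Let p be the probability that Country 1 plays Top. In a completely mixed equilibrium, Country 2 must be indifferent between Left and Right.
Country 2's expected payoff from Left is 12p + 14(1−p); from Right it is 10p + 15(1−p).
Setting these equal: −2p + 14 = −5p + 15, so p = 1/3.

1/3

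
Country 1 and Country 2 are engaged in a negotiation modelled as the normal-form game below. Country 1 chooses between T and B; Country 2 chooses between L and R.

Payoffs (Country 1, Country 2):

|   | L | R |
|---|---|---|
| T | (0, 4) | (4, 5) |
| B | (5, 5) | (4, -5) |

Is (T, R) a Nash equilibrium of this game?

Yes

At (T, R), Country 1 earns 4; switching to B would give 4, so Country 1 has no profitable deviation.
Country 2 earns 5; switching to L would give 4, so Country 2 has no profitable deviation.
Neither player can gain by a unilateral deviation, so this profile is a Nash equilibrium.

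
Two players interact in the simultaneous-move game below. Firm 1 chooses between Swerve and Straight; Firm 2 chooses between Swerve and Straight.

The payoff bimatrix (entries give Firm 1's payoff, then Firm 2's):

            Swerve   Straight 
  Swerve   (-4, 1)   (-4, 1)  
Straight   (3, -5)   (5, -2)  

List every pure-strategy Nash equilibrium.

(Straight, Straight)

(Swerve, Swerve): Firm 1 prefers Straight (3 > -4) — not an equilibrium.
(Swerve, Straight): Firm 1 prefers Straight (5 > -4) — not an equilibrium.
(Straight, Swerve): Firm 2 prefers Straight (-2 > -5) — not an equilibrium.
(Straight, Straight): Firm 1 gets 5 ≥ -4 from Swerve, and Firm 2 gets -2 ≥ -5 from Swerve — Nash equilibrium.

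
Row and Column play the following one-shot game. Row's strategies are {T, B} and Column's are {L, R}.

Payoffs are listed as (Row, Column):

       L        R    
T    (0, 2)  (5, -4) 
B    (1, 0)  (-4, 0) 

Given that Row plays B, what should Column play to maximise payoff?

Against B, Column earns 0 from L and 0 from R.
So either strategy is a best response.

either — both L and R are best responses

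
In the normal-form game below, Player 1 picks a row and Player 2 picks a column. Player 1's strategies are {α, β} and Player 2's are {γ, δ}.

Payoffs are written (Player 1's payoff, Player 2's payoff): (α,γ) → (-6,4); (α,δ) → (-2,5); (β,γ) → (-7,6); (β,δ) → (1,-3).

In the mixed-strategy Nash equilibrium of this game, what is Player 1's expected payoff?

-5

First find y, the probability Player 2 plays γ, from Player 1's indifference between α and β: −6y − 2(1−y) = −7y + (1−y), giving y = 3/4.
Since Player 1 is indifferent in equilibrium, Player 1's expected payoff equals the payoff from either row against (3/4, 1/4). Using α: −6(3/4) − 2(1/4) = -5.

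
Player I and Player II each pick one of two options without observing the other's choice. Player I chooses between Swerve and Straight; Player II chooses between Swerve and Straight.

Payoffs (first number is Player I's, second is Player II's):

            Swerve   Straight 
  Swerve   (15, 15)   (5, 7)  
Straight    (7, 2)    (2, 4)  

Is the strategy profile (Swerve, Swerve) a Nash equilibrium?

At (Swerve, Swerve), Player I earns 15; switching to Straight would give 7, so Player I has no profitable deviation.
Player II earns 15; switching to Straight would give 7, so Player II has no profitable deviation.
Neither player can gain by a unilateral deviation, so this profile is a Nash equilibrium.

Yes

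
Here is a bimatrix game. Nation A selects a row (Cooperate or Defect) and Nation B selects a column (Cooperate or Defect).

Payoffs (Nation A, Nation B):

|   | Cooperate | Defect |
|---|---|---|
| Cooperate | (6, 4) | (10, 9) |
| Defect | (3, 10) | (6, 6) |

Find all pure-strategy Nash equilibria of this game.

(Cooperate, Cooperate): Nation B prefers Defect (9 > 4) — not an equilibrium.
(Cooperate, Defect): Nation A gets 10 ≥ 6 from Defect, and Nation B gets 9 ≥ 4 from Cooperate — Nash equilibrium.
(Defect, Cooperate): Nation A prefers Cooperate (6 > 3) — not an equilibrium.
(Defect, Defect): Nation A prefers Cooperate (10 > 6); Nation B prefers Cooperate (10 > 6) — not an equilibrium.

(Cooperate, Defect)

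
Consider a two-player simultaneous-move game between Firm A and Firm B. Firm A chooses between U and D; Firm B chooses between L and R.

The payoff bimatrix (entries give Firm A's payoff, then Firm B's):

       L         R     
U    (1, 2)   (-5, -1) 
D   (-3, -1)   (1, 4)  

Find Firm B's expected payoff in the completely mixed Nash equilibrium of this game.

First find p, the probability Firm A plays U, from Firm B's indifference between L and R: 2p − (1−p) = −p + 4(1−p), giving p = 5/8.
Since Firm B is indifferent in equilibrium, Firm B's expected payoff equals the payoff from either column against (5/8, 3/8). Using L: 2(5/8) − (3/8) = 7/8.

7/8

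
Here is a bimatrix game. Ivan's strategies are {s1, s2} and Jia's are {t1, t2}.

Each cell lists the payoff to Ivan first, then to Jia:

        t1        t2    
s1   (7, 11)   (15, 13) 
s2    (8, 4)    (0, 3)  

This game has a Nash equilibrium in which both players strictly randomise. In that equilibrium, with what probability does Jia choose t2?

Let y be the probability that Jia plays t1. In a completely mixed equilibrium, Ivan must be indifferent between s1 and s2.
Ivan's expected payoff from s1 is 7y + 15(1−y); from s2 it is 8y.
Setting these equal: −8y + 15 = 8y, so y = 15/16.
Therefore Jia plays t2 with probability 1 − 15/16 = 1/16.

1/16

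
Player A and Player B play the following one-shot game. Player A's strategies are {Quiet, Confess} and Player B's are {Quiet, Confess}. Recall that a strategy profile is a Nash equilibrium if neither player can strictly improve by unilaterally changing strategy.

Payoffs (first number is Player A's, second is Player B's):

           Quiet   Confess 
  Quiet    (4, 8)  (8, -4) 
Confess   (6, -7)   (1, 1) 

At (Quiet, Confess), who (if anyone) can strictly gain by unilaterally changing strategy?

Player A at (Quiet, Confess) earns 8; deviating to Confess yields 1 — not better.
Player B earns -4; deviating to Quiet yields 8 — a strict improvement.
Only Player B has a strictly profitable deviation.

Player B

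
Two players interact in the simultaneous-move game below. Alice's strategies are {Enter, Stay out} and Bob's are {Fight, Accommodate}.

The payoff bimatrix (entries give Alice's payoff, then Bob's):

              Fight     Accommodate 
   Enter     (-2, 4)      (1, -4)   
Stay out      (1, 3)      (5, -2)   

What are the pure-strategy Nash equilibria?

(Enter, Fight): Alice prefers Stay out (1 > -2) — not an equilibrium.
(Enter, Accommodate): Alice prefers Stay out (5 > 1); Bob prefers Fight (4 > -4) — not an equilibrium.
(Stay out, Fight): Alice gets 1 ≥ -2 from Enter, and Bob gets 3 ≥ -2 from Accommodate — Nash equilibrium.
(Stay out, Accommodate): Bob prefers Fight (3 > -2) — not an equilibrium.

(Stay out, Fight)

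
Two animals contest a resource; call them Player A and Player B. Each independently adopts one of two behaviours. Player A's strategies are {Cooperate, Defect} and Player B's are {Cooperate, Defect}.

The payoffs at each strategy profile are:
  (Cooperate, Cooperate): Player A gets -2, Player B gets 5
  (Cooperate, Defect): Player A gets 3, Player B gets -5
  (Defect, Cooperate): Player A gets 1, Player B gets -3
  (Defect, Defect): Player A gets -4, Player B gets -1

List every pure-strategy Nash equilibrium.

(Cooperate, Cooperate): Player A prefers Defect (1 > -2) — not an equilibrium.
(Cooperate, Defect): Player B prefers Cooperate (5 > -5) — not an equilibrium.
(Defect, Cooperate): Player B prefers Defect (-1 > -3) — not an equilibrium.
(Defect, Defect): Player A prefers Cooperate (3 > -4) — not an equilibrium.

none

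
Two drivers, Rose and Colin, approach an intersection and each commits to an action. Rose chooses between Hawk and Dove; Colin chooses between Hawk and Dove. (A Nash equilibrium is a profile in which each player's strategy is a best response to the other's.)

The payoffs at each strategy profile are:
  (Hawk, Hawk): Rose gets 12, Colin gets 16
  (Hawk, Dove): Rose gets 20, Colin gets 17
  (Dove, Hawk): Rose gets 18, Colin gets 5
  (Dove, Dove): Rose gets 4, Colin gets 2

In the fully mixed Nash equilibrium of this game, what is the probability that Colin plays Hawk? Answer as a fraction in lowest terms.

8/11

Let y be the probability that Colin plays Hawk. In a completely mixed equilibrium, Rose must be indifferent between Hawk and Dove.
Rose's expected payoff from Hawk is 12y + 20(1−y); from Dove it is 18y + 4(1−y).
Setting these equal: −8y + 20 = 14y + 4, so y = 8/11.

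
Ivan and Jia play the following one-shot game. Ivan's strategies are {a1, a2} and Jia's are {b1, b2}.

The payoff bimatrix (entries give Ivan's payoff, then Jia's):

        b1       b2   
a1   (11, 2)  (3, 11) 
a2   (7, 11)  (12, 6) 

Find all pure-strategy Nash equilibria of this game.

none

(a1, b1): Jia prefers b2 (11 > 2) — not an equilibrium.
(a1, b2): Ivan prefers a2 (12 > 3) — not an equilibrium.
(a2, b1): Ivan prefers a1 (11 > 7) — not an equilibrium.
(a2, b2): Jia prefers b1 (11 > 6) — not an equilibrium.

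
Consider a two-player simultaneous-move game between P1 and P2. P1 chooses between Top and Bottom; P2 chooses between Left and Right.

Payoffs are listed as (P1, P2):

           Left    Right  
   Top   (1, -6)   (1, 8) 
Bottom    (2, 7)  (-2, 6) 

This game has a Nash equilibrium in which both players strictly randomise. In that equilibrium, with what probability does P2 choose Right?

1/4

Let c be the probability that P2 plays Left. In a completely mixed equilibrium, P1 must be indifferent between Top and Bottom.
P1's expected payoff from Top is c + (1−c); from Bottom it is 2c − 2(1−c).
Setting these equal: 1 = 4c − 2, so c = 3/4.
Therefore P2 plays Right with probability 1 − 3/4 = 1/4.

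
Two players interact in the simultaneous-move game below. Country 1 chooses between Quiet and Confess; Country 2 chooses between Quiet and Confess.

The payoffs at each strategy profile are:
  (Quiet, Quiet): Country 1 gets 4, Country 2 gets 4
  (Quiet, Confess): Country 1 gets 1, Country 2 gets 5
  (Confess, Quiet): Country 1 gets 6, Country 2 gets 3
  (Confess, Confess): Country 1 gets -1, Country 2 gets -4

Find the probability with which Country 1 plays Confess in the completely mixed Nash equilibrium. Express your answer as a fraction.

1/8

Let p be the probability that Country 1 plays Quiet. In a completely mixed equilibrium, Country 2 must be indifferent between Quiet and Confess.
Country 2's expected payoff from Quiet is 4p + 3(1−p); from Confess it is 5p − 4(1−p).
Setting these equal: p + 3 = 9p − 4, so p = 7/8.
Therefore Country 1 plays Confess with probability 1 − 7/8 = 1/8.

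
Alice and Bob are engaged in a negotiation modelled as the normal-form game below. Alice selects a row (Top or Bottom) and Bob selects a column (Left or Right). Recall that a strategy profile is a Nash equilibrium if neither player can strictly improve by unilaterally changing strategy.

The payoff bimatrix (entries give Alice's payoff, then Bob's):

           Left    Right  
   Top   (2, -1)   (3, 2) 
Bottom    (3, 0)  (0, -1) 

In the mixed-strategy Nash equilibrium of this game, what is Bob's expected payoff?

First find x, the probability Alice plays Top, from Bob's indifference between Left and Right: −x = 2x − (1−x), giving x = 1/4.
Since Bob is indifferent in equilibrium, Bob's expected payoff equals the payoff from either column against (1/4, 3/4). Using Left: −(1/4) = -1/4.

-1/4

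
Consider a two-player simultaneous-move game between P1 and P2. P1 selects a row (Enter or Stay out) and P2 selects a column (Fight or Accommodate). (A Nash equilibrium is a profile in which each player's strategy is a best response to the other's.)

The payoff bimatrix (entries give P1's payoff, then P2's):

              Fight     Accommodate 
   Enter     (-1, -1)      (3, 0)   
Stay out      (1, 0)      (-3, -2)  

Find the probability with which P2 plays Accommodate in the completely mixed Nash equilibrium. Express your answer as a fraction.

1/4

Let c be the probability that P2 plays Fight. In a completely mixed equilibrium, P1 must be indifferent between Enter and Stay out.
P1's expected payoff from Enter is −c + 3(1−c); from Stay out it is c − 3(1−c).
Setting these equal: −4c + 3 = 4c − 3, so c = 3/4.
Therefore P2 plays Accommodate with probability 1 − 3/4 = 1/4.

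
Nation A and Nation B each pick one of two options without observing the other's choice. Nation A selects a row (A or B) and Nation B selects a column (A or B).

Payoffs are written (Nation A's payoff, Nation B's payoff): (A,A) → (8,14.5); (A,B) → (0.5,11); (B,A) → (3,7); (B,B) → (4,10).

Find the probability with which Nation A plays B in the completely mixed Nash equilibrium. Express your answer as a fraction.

Let x be the probability that Nation A plays A. In a completely mixed equilibrium, Nation B must be indifferent between A and B.
Nation B's expected payoff from A is 14.5x + 7(1−x); from B it is 11x + 10(1−x).
Setting these equal: 7.5x + 7 = x + 10, so x = 6/13.
Therefore Nation A plays B with probability 1 − 6/13 = 7/13.

7/13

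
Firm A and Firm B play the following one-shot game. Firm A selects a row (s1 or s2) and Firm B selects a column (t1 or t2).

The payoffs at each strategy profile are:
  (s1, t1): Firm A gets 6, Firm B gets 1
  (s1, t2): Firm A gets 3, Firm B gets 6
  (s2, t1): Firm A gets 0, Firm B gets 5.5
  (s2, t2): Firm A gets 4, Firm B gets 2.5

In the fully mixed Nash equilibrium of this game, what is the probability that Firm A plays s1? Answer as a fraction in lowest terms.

3/8

Let x be the probability that Firm A plays s1. In a completely mixed equilibrium, Firm B must be indifferent between t1 and t2.
Firm B's expected payoff from t1 is x + 5.5(1−x); from t2 it is 6x + 2.5(1−x).
Setting these equal: −4.5x + 5.5 = 3.5x + 2.5, so x = 3/8.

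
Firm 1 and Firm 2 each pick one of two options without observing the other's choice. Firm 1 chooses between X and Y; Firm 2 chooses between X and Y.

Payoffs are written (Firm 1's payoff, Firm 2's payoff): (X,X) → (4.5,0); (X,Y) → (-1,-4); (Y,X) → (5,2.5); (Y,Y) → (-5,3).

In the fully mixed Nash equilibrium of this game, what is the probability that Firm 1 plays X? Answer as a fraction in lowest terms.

Let x be the probability that Firm 1 plays X. In a completely mixed equilibrium, Firm 2 must be indifferent between X and Y.
Firm 2's expected payoff from X is 2.5(1−x); from Y it is −4x + 3(1−x).
Setting these equal: −2.5x + 2.5 = −7x + 3, so x = 1/9.

1/9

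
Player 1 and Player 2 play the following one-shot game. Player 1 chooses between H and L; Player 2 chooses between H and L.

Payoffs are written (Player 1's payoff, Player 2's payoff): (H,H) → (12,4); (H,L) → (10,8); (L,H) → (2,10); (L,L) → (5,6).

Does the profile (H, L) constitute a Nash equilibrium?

Yes

At (H, L), Player 1 earns 10; switching to L would give 5, so Player 1 has no profitable deviation.
Player 2 earns 8; switching to H would give 4, so Player 2 has no profitable deviation.
Neither player can gain by a unilateral deviation, so this profile is a Nash equilibrium.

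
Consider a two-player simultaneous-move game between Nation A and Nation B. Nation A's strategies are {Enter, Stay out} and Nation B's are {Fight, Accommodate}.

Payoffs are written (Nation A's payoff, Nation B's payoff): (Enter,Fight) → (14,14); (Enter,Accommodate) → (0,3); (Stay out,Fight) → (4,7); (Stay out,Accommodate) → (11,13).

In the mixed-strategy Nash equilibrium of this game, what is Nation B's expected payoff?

161/17

First find x, the probability Nation A plays Enter, from Nation B's indifference between Fight and Accommodate: 14x + 7(1−x) = 3x + 13(1−x), giving x = 6/17.
Since Nation B is indifferent in equilibrium, Nation B's expected payoff equals the payoff from either column against (6/17, 11/17). Using Fight: 14(6/17) + 7(11/17) = 161/17.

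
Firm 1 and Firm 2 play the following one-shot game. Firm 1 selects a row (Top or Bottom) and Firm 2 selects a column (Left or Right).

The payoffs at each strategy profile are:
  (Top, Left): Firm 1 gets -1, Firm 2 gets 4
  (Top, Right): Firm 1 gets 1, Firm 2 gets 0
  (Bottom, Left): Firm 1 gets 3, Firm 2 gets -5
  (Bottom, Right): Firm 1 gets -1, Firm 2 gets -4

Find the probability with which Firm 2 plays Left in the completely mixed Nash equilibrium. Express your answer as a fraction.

1/3

Let c be the probability that Firm 2 plays Left. In a completely mixed equilibrium, Firm 1 must be indifferent between Top and Bottom.
Firm 1's expected payoff from Top is −c + (1−c); from Bottom it is 3c − (1−c).
Setting these equal: −2c + 1 = 4c − 1, so c = 1/3.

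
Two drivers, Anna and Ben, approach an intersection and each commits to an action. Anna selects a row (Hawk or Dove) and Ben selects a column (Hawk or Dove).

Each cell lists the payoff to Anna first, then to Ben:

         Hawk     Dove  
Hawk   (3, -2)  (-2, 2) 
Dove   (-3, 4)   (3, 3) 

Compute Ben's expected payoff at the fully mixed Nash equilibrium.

First find x, the probability Anna plays Hawk, from Ben's indifference between Hawk and Dove: −2x + 4(1−x) = 2x + 3(1−x), giving x = 1/5.
Since Ben is indifferent in equilibrium, Ben's expected payoff equals the payoff from either column against (1/5, 4/5). Using Hawk: −2(1/5) + 4(4/5) = 14/5.

14/5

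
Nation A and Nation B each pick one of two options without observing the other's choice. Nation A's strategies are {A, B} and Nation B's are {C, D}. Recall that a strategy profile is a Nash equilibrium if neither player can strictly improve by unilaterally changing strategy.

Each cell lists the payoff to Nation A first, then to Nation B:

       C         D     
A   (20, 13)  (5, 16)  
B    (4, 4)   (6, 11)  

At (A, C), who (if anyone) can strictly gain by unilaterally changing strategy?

Nation A at (A, C) earns 20; deviating to B yields 4 — not better.
Nation B earns 13; deviating to D yields 16 — a strict improvement.
Only Nation B has a strictly profitable deviation.

Nation B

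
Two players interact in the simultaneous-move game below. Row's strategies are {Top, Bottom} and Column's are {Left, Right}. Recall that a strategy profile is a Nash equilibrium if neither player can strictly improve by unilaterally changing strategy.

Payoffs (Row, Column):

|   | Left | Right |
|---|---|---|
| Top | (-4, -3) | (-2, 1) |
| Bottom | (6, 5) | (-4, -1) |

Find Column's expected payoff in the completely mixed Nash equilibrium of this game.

1/5

First find x, the probability Row plays Top, from Column's indifference between Left and Right: −3x + 5(1−x) = x − (1−x), giving x = 3/5.
Since Column is indifferent in equilibrium, Column's expected payoff equals the payoff from either column against (3/5, 2/5). Using Left: −3(3/5) + 5(2/5) = 1/5.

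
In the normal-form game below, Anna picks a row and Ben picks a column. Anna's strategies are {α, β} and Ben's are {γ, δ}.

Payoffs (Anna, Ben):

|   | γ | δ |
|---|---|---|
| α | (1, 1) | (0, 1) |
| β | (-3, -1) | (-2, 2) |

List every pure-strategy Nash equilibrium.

(α, γ): Anna gets 1 ≥ -3 from β, and Ben gets 1 ≥ 1 from δ — Nash equilibrium.
(α, δ): Anna gets 0 ≥ -2 from β, and Ben gets 1 ≥ 1 from γ — Nash equilibrium.
(β, γ): Anna prefers α (1 > -3); Ben prefers δ (2 > -1) — not an equilibrium.
(β, δ): Anna prefers α (0 > -2) — not an equilibrium.

(α, γ) and (α, δ)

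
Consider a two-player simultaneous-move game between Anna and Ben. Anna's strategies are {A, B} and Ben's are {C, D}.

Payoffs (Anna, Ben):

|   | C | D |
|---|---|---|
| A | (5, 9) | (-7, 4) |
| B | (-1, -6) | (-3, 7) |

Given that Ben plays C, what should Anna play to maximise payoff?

A

Against C, Anna earns 5 from A and -1 from B.
So A is the best response.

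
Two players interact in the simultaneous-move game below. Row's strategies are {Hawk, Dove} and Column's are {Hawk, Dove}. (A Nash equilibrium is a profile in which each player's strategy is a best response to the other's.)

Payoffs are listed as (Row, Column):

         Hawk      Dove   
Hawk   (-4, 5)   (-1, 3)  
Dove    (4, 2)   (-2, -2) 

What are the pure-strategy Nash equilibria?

(Dove, Hawk)

(Hawk, Hawk): Row prefers Dove (4 > -4) — not an equilibrium.
(Hawk, Dove): Column prefers Hawk (5 > 3) — not an equilibrium.
(Dove, Hawk): Row gets 4 ≥ -4 from Hawk, and Column gets 2 ≥ -2 from Dove — Nash equilibrium.
(Dove, Dove): Row prefers Hawk (-1 > -2); Column prefers Hawk (2 > -2) — not an equilibrium.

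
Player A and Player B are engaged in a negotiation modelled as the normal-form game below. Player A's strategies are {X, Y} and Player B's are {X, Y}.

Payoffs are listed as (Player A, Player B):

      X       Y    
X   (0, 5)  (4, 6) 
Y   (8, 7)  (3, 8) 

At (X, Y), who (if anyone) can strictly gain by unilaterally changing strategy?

Player A at (X, Y) earns 4; deviating to Y yields 3 — not better.
Player B earns 6; deviating to X yields 5 — not better.
Neither player can strictly improve; the profile is a Nash equilibrium.

Neither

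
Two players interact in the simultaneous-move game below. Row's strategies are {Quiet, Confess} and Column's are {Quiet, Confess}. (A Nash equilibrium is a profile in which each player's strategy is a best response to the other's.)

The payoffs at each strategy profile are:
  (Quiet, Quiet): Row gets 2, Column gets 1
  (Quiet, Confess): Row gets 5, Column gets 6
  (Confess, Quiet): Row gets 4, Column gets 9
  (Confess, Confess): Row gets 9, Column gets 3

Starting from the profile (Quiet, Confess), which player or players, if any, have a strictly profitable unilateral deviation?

Row at (Quiet, Confess) earns 5; deviating to Confess yields 9 — a strict improvement.
Column earns 6; deviating to Quiet yields 1 — not better.
Only Row has a strictly profitable deviation.

Row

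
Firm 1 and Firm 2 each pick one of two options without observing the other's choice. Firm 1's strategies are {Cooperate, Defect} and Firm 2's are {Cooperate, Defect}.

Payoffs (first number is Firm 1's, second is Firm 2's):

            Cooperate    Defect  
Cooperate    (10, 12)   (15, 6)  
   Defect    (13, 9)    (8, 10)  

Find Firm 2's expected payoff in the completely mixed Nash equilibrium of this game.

66/7

First find p, the probability Firm 1 plays Cooperate, from Firm 2's indifference between Cooperate and Defect: 12p + 9(1−p) = 6p + 10(1−p), giving p = 1/7.
Since Firm 2 is indifferent in equilibrium, Firm 2's expected payoff equals the payoff from either column against (1/7, 6/7). Using Cooperate: 12(1/7) + 9(6/7) = 66/7.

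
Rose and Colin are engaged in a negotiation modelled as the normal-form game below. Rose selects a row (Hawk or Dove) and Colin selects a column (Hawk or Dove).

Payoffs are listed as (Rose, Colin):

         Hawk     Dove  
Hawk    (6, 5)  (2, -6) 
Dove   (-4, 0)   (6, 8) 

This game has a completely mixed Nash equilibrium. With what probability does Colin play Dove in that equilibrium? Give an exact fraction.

5/7

Let q be the probability that Colin plays Hawk. In a completely mixed equilibrium, Rose must be indifferent between Hawk and Dove.
Rose's expected payoff from Hawk is 6q + 2(1−q); from Dove it is −4q + 6(1−q).
Setting these equal: 4q + 2 = −10q + 6, so q = 2/7.
Therefore Colin plays Dove with probability 1 − 2/7 = 5/7.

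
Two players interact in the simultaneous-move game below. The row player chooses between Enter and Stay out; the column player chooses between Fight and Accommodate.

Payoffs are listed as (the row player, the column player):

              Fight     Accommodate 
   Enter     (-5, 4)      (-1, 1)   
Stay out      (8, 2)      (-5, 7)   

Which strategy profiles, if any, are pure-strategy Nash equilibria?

none

(Enter, Fight): the row player prefers Stay out (8 > -5) — not an equilibrium.
(Enter, Accommodate): the column player prefers Fight (4 > 1) — not an equilibrium.
(Stay out, Fight): the column player prefers Accommodate (7 > 2) — not an equilibrium.
(Stay out, Accommodate): the row player prefers Enter (-1 > -5) — not an equilibrium.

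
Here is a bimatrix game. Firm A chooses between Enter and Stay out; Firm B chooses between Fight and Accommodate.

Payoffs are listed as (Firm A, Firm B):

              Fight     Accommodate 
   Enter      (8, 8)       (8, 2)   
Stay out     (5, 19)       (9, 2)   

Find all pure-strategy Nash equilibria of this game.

(Enter, Fight): Firm A gets 8 ≥ 5 from Stay out, and Firm B gets 8 ≥ 2 from Accommodate — Nash equilibrium.
(Enter, Accommodate): Firm A prefers Stay out (9 > 8); Firm B prefers Fight (8 > 2) — not an equilibrium.
(Stay out, Fight): Firm A prefers Enter (8 > 5) — not an equilibrium.
(Stay out, Accommodate): Firm B prefers Fight (19 > 2) — not an equilibrium.

(Enter, Fight)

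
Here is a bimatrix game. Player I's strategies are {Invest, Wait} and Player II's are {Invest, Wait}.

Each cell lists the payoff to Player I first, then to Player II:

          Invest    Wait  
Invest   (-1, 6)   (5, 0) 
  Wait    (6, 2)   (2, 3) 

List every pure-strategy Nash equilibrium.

none

(Invest, Invest): Player I prefers Wait (6 > -1) — not an equilibrium.
(Invest, Wait): Player II prefers Invest (6 > 0) — not an equilibrium.
(Wait, Invest): Player II prefers Wait (3 > 2) — not an equilibrium.
(Wait, Wait): Player I prefers Invest (5 > 2) — not an equilibrium.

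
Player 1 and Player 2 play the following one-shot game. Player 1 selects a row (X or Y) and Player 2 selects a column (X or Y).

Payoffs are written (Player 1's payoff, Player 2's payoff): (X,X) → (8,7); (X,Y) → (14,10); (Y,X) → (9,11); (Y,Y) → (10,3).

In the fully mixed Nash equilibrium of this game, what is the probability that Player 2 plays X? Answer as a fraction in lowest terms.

4/5

Let q be the probability that Player 2 plays X. In a completely mixed equilibrium, Player 1 must be indifferent between X and Y.
Player 1's expected payoff from X is 8q + 14(1−q); from Y it is 9q + 10(1−q).
Setting these equal: −6q + 14 = −q + 10, so q = 4/5.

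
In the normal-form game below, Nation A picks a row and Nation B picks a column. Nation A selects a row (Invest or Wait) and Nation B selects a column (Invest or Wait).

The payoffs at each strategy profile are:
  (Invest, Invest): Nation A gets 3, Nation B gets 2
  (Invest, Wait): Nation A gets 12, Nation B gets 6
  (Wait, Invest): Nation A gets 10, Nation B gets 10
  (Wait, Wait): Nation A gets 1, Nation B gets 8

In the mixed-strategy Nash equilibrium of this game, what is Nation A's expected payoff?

13/2

First find q, the probability Nation B plays Invest, from Nation A's indifference between Invest and Wait: 3q + 12(1−q) = 10q + (1−q), giving q = 11/18.
Since Nation A is indifferent in equilibrium, Nation A's expected payoff equals the payoff from either row against (11/18, 7/18). Using Invest: 3(11/18) + 12(7/18) = 13/2.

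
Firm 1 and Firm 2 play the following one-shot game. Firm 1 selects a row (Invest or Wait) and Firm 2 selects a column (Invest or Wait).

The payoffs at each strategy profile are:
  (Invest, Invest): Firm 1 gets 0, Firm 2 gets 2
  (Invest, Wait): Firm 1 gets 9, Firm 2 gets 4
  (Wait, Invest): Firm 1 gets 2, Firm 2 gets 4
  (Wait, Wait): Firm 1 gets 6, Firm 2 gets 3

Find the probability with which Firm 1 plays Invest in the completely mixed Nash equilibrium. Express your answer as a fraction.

Let p be the probability that Firm 1 plays Invest. In a completely mixed equilibrium, Firm 2 must be indifferent between Invest and Wait.
Firm 2's expected payoff from Invest is 2p + 4(1−p); from Wait it is 4p + 3(1−p).
Setting these equal: −2p + 4 = p + 3, so p = 1/3.

1/3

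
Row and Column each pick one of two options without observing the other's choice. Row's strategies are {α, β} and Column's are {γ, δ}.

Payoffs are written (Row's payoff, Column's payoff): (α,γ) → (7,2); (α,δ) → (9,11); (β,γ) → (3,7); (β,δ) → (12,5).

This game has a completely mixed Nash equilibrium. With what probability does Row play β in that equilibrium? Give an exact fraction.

9/11

Let r be the probability that Row plays α. In a completely mixed equilibrium, Column must be indifferent between γ and δ.
Column's expected payoff from γ is 2r + 7(1−r); from δ it is 11r + 5(1−r).
Setting these equal: −5r + 7 = 6r + 5, so r = 2/11.
Therefore Row plays β with probability 1 − 2/11 = 9/11.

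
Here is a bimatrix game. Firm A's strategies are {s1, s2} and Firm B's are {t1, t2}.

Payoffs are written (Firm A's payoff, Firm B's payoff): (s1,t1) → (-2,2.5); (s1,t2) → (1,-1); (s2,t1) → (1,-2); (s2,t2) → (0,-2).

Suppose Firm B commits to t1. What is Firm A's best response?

Against t1, Firm A earns -2 from s1 and 1 from s2.
So s2 is the best response.

s2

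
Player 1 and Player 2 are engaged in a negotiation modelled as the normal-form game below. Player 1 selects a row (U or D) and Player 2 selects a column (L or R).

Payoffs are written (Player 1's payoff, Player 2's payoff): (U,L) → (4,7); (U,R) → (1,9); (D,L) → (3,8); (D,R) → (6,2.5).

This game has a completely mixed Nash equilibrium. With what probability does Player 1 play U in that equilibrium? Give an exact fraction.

11/15

Let r be the probability that Player 1 plays U. In a completely mixed equilibrium, Player 2 must be indifferent between L and R.
Player 2's expected payoff from L is 7r + 8(1−r); from R it is 9r + 2.5(1−r).
Setting these equal: −r + 8 = 6.5r + 2.5, so r = 11/15.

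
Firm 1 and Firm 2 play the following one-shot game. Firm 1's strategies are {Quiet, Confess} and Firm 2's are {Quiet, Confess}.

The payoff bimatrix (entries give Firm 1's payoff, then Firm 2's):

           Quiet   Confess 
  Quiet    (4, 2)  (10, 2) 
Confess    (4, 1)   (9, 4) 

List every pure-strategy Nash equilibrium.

(Quiet, Quiet) and (Quiet, Confess)

(Quiet, Quiet): Firm 1 gets 4 ≥ 4 from Confess, and Firm 2 gets 2 ≥ 2 from Confess — Nash equilibrium.
(Quiet, Confess): Firm 1 gets 10 ≥ 9 from Confess, and Firm 2 gets 2 ≥ 2 from Quiet — Nash equilibrium.
(Confess, Quiet): Firm 2 prefers Confess (4 > 1) — not an equilibrium.
(Confess, Confess): Firm 1 prefers Quiet (10 > 9) — not an equilibrium.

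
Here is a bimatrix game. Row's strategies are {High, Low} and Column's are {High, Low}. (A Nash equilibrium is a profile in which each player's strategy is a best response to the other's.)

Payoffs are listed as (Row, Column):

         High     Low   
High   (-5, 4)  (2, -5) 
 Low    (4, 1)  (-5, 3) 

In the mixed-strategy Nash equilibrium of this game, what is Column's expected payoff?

17/11

First find p, the probability Row plays High, from Column's indifference between High and Low: 4p + (1−p) = −5p + 3(1−p), giving p = 2/11.
Since Column is indifferent in equilibrium, Column's expected payoff equals the payoff from either column against (2/11, 9/11). Using High: 4(2/11) + (9/11) = 17/11.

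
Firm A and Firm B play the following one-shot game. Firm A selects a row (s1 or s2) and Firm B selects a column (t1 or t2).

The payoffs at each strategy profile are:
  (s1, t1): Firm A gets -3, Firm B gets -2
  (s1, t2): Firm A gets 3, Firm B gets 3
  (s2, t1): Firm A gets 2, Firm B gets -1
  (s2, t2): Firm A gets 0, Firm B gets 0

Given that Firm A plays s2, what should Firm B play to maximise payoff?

t2

Against s2, Firm B earns -1 from t1 and 0 from t2.
So t2 is the best response.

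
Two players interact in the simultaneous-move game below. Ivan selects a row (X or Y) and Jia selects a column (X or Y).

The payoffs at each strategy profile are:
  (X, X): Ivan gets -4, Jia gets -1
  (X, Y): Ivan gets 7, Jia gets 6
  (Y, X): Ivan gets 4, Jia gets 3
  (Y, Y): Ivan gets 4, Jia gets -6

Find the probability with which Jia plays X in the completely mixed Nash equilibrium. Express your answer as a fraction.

3/11

Let q be the probability that Jia plays X. In a completely mixed equilibrium, Ivan must be indifferent between X and Y.
Ivan's expected payoff from X is −4q + 7(1−q); from Y it is 4q + 4(1−q).
Setting these equal: −11q + 7 = 4, so q = 3/11.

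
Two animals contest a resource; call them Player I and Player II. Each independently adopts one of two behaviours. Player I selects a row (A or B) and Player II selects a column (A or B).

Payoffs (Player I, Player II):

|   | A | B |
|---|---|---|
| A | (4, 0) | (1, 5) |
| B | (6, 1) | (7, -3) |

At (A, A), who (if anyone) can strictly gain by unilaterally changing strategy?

Both

Player I at (A, A) earns 4; deviating to B yields 6 — a strict improvement.
Player II earns 0; deviating to B yields 5 — a strict improvement.
Both Player I and Player II have strictly profitable deviations.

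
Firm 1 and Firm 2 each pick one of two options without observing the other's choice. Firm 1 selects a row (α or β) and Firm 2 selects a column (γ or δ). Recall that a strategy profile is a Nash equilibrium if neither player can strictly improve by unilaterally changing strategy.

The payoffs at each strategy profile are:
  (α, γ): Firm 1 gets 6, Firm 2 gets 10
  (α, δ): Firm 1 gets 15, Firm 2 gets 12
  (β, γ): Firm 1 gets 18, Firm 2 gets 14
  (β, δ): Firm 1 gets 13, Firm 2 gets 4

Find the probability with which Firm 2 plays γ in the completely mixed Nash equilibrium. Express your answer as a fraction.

1/7

Let y be the probability that Firm 2 plays γ. In a completely mixed equilibrium, Firm 1 must be indifferent between α and β.
Firm 1's expected payoff from α is 6y + 15(1−y); from β it is 18y + 13(1−y).
Setting these equal: −9y + 15 = 5y + 13, so y = 1/7.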